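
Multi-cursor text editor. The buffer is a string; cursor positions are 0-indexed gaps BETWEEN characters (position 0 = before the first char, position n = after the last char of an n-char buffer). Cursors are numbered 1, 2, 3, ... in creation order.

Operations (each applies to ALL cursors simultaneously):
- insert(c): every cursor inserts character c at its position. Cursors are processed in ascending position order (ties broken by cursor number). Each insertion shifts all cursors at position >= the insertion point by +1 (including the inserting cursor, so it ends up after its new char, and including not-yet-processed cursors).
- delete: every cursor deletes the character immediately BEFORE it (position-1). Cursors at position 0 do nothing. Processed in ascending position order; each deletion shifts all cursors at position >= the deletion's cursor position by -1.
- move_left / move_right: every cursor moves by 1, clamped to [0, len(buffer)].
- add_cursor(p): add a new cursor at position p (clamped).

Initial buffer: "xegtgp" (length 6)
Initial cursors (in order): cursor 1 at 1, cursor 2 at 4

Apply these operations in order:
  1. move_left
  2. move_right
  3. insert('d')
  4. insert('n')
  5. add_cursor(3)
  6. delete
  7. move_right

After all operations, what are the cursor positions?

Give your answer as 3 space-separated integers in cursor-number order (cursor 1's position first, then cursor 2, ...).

After op 1 (move_left): buffer="xegtgp" (len 6), cursors c1@0 c2@3, authorship ......
After op 2 (move_right): buffer="xegtgp" (len 6), cursors c1@1 c2@4, authorship ......
After op 3 (insert('d')): buffer="xdegtdgp" (len 8), cursors c1@2 c2@6, authorship .1...2..
After op 4 (insert('n')): buffer="xdnegtdngp" (len 10), cursors c1@3 c2@8, authorship .11...22..
After op 5 (add_cursor(3)): buffer="xdnegtdngp" (len 10), cursors c1@3 c3@3 c2@8, authorship .11...22..
After op 6 (delete): buffer="xegtdgp" (len 7), cursors c1@1 c3@1 c2@5, authorship ....2..
After op 7 (move_right): buffer="xegtdgp" (len 7), cursors c1@2 c3@2 c2@6, authorship ....2..

Answer: 2 6 2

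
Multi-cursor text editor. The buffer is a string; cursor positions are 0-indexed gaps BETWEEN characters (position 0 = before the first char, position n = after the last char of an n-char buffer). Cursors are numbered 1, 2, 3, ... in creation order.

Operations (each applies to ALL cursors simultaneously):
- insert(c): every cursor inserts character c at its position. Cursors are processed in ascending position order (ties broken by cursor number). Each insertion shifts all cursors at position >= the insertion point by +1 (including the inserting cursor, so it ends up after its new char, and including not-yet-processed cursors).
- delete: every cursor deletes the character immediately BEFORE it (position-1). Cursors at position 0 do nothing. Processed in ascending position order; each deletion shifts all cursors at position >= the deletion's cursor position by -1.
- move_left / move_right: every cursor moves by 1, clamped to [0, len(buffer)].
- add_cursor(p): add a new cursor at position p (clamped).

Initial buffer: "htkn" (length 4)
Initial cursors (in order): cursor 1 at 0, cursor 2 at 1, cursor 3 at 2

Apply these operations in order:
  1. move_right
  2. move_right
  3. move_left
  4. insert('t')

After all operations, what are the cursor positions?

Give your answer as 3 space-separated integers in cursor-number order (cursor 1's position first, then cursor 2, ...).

Answer: 2 4 6

Derivation:
After op 1 (move_right): buffer="htkn" (len 4), cursors c1@1 c2@2 c3@3, authorship ....
After op 2 (move_right): buffer="htkn" (len 4), cursors c1@2 c2@3 c3@4, authorship ....
After op 3 (move_left): buffer="htkn" (len 4), cursors c1@1 c2@2 c3@3, authorship ....
After op 4 (insert('t')): buffer="htttktn" (len 7), cursors c1@2 c2@4 c3@6, authorship .1.2.3.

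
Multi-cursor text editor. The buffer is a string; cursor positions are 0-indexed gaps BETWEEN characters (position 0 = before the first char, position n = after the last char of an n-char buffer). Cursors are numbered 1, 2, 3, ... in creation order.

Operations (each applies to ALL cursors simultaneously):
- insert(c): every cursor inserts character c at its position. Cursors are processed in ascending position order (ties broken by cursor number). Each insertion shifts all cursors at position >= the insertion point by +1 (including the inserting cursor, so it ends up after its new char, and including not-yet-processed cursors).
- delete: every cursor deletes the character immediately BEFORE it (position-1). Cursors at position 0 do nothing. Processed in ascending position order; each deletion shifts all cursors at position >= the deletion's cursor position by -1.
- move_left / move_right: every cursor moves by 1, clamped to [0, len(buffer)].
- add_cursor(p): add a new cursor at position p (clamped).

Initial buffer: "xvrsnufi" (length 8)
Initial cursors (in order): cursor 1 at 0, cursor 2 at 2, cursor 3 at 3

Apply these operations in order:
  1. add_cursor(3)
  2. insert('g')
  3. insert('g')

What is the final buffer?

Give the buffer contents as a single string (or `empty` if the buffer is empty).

After op 1 (add_cursor(3)): buffer="xvrsnufi" (len 8), cursors c1@0 c2@2 c3@3 c4@3, authorship ........
After op 2 (insert('g')): buffer="gxvgrggsnufi" (len 12), cursors c1@1 c2@4 c3@7 c4@7, authorship 1..2.34.....
After op 3 (insert('g')): buffer="ggxvggrggggsnufi" (len 16), cursors c1@2 c2@6 c3@11 c4@11, authorship 11..22.3434.....

Answer: ggxvggrggggsnufi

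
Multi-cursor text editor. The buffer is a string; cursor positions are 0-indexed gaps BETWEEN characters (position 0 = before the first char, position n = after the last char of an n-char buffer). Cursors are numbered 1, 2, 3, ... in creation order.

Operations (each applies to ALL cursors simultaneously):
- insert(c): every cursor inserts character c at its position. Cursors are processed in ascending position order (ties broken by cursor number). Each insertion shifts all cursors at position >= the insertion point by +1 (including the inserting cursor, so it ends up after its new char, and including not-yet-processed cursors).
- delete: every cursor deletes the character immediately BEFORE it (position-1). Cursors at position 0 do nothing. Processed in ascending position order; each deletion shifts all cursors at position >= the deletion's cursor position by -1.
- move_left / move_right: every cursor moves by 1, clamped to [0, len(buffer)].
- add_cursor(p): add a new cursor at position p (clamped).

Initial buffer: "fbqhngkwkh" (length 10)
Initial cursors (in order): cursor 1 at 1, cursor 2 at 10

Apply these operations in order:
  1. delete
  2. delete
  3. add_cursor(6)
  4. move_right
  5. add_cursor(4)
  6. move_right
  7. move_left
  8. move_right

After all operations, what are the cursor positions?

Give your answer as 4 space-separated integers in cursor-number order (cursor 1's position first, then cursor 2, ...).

Answer: 2 7 7 5

Derivation:
After op 1 (delete): buffer="bqhngkwk" (len 8), cursors c1@0 c2@8, authorship ........
After op 2 (delete): buffer="bqhngkw" (len 7), cursors c1@0 c2@7, authorship .......
After op 3 (add_cursor(6)): buffer="bqhngkw" (len 7), cursors c1@0 c3@6 c2@7, authorship .......
After op 4 (move_right): buffer="bqhngkw" (len 7), cursors c1@1 c2@7 c3@7, authorship .......
After op 5 (add_cursor(4)): buffer="bqhngkw" (len 7), cursors c1@1 c4@4 c2@7 c3@7, authorship .......
After op 6 (move_right): buffer="bqhngkw" (len 7), cursors c1@2 c4@5 c2@7 c3@7, authorship .......
After op 7 (move_left): buffer="bqhngkw" (len 7), cursors c1@1 c4@4 c2@6 c3@6, authorship .......
After op 8 (move_right): buffer="bqhngkw" (len 7), cursors c1@2 c4@5 c2@7 c3@7, authorship .......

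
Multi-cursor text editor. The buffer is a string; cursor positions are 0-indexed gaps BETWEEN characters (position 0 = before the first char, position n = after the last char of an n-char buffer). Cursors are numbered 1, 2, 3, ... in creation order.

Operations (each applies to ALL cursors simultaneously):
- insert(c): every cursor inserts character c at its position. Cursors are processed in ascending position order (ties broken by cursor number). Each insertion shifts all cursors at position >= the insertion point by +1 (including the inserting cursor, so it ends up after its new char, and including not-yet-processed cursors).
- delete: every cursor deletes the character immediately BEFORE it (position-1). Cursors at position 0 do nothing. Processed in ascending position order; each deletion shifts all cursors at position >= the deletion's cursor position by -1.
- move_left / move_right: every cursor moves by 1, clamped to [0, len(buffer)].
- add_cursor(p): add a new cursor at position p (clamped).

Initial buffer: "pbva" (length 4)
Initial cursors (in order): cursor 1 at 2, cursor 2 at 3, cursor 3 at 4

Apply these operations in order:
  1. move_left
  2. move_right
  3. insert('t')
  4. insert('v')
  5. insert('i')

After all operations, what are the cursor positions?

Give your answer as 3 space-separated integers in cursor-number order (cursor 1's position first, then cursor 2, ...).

After op 1 (move_left): buffer="pbva" (len 4), cursors c1@1 c2@2 c3@3, authorship ....
After op 2 (move_right): buffer="pbva" (len 4), cursors c1@2 c2@3 c3@4, authorship ....
After op 3 (insert('t')): buffer="pbtvtat" (len 7), cursors c1@3 c2@5 c3@7, authorship ..1.2.3
After op 4 (insert('v')): buffer="pbtvvtvatv" (len 10), cursors c1@4 c2@7 c3@10, authorship ..11.22.33
After op 5 (insert('i')): buffer="pbtvivtviatvi" (len 13), cursors c1@5 c2@9 c3@13, authorship ..111.222.333

Answer: 5 9 13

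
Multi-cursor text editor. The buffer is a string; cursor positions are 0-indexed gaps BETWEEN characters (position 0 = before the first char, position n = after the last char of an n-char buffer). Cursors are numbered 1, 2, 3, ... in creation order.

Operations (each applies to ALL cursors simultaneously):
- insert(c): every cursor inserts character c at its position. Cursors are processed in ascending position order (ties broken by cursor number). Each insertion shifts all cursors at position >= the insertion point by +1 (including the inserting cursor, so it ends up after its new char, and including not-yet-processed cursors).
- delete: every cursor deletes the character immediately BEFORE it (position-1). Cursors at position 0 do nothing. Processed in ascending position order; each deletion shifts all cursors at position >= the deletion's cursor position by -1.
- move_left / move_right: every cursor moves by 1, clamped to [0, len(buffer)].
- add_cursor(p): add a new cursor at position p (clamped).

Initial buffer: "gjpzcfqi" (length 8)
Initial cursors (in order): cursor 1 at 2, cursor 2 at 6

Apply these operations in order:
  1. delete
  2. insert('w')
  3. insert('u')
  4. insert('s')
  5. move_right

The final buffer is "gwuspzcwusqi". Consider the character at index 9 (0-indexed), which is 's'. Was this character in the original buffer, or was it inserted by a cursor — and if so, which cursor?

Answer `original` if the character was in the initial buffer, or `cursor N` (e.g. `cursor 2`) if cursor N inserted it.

After op 1 (delete): buffer="gpzcqi" (len 6), cursors c1@1 c2@4, authorship ......
After op 2 (insert('w')): buffer="gwpzcwqi" (len 8), cursors c1@2 c2@6, authorship .1...2..
After op 3 (insert('u')): buffer="gwupzcwuqi" (len 10), cursors c1@3 c2@8, authorship .11...22..
After op 4 (insert('s')): buffer="gwuspzcwusqi" (len 12), cursors c1@4 c2@10, authorship .111...222..
After op 5 (move_right): buffer="gwuspzcwusqi" (len 12), cursors c1@5 c2@11, authorship .111...222..
Authorship (.=original, N=cursor N): . 1 1 1 . . . 2 2 2 . .
Index 9: author = 2

Answer: cursor 2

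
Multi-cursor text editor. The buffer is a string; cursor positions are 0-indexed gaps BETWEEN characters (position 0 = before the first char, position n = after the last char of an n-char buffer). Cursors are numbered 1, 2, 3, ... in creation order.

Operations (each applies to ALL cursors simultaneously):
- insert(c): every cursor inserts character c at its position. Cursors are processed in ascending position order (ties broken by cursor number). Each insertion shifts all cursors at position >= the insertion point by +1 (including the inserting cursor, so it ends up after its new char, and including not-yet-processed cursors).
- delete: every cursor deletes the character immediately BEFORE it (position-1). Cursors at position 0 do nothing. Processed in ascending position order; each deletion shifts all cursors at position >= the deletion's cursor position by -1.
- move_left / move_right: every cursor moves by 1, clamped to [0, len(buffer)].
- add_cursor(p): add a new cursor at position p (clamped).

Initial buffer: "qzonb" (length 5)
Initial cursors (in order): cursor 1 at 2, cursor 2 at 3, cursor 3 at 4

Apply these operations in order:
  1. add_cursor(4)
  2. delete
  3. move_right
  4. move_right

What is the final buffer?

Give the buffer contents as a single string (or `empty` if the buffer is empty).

After op 1 (add_cursor(4)): buffer="qzonb" (len 5), cursors c1@2 c2@3 c3@4 c4@4, authorship .....
After op 2 (delete): buffer="b" (len 1), cursors c1@0 c2@0 c3@0 c4@0, authorship .
After op 3 (move_right): buffer="b" (len 1), cursors c1@1 c2@1 c3@1 c4@1, authorship .
After op 4 (move_right): buffer="b" (len 1), cursors c1@1 c2@1 c3@1 c4@1, authorship .

Answer: b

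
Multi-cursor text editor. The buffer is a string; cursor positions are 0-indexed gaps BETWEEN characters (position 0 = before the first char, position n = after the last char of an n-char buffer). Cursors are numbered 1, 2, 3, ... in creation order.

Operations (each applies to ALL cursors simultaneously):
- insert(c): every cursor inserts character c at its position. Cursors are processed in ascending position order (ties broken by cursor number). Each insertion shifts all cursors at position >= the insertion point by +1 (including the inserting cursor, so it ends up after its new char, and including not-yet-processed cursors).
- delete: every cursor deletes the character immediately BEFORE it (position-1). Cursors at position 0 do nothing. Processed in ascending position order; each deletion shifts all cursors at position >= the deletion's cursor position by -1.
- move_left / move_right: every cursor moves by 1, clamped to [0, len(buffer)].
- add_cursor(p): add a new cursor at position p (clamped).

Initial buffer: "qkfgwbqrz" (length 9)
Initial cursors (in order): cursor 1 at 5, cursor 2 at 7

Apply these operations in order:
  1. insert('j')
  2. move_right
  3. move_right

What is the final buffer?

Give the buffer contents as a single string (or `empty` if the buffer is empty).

After op 1 (insert('j')): buffer="qkfgwjbqjrz" (len 11), cursors c1@6 c2@9, authorship .....1..2..
After op 2 (move_right): buffer="qkfgwjbqjrz" (len 11), cursors c1@7 c2@10, authorship .....1..2..
After op 3 (move_right): buffer="qkfgwjbqjrz" (len 11), cursors c1@8 c2@11, authorship .....1..2..

Answer: qkfgwjbqjrz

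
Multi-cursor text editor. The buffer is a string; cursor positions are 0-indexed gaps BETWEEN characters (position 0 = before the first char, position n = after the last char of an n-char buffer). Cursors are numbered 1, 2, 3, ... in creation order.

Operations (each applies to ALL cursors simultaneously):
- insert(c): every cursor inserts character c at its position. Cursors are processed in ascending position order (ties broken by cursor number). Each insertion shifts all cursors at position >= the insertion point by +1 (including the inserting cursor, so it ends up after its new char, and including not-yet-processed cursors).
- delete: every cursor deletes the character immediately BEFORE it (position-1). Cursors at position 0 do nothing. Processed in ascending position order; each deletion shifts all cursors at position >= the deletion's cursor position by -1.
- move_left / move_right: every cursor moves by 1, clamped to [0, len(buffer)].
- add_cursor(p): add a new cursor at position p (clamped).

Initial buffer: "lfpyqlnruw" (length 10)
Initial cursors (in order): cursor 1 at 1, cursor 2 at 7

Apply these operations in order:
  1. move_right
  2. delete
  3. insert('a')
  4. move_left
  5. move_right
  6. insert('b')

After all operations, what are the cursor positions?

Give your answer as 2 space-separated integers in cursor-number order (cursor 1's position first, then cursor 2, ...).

After op 1 (move_right): buffer="lfpyqlnruw" (len 10), cursors c1@2 c2@8, authorship ..........
After op 2 (delete): buffer="lpyqlnuw" (len 8), cursors c1@1 c2@6, authorship ........
After op 3 (insert('a')): buffer="lapyqlnauw" (len 10), cursors c1@2 c2@8, authorship .1.....2..
After op 4 (move_left): buffer="lapyqlnauw" (len 10), cursors c1@1 c2@7, authorship .1.....2..
After op 5 (move_right): buffer="lapyqlnauw" (len 10), cursors c1@2 c2@8, authorship .1.....2..
After op 6 (insert('b')): buffer="labpyqlnabuw" (len 12), cursors c1@3 c2@10, authorship .11.....22..

Answer: 3 10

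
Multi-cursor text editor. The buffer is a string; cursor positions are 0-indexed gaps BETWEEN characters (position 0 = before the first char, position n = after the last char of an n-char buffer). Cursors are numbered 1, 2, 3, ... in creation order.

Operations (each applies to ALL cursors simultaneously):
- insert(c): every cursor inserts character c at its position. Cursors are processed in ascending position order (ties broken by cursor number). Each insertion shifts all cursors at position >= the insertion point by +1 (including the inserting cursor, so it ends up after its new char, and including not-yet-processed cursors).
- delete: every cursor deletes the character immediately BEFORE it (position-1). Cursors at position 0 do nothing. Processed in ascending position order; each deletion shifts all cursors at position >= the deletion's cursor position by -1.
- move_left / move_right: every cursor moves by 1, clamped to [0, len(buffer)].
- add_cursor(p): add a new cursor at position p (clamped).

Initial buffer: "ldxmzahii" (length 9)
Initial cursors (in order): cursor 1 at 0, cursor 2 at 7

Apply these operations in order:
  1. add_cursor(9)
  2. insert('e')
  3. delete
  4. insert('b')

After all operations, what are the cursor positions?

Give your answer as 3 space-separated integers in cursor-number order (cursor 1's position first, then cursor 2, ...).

After op 1 (add_cursor(9)): buffer="ldxmzahii" (len 9), cursors c1@0 c2@7 c3@9, authorship .........
After op 2 (insert('e')): buffer="eldxmzaheiie" (len 12), cursors c1@1 c2@9 c3@12, authorship 1.......2..3
After op 3 (delete): buffer="ldxmzahii" (len 9), cursors c1@0 c2@7 c3@9, authorship .........
After op 4 (insert('b')): buffer="bldxmzahbiib" (len 12), cursors c1@1 c2@9 c3@12, authorship 1.......2..3

Answer: 1 9 12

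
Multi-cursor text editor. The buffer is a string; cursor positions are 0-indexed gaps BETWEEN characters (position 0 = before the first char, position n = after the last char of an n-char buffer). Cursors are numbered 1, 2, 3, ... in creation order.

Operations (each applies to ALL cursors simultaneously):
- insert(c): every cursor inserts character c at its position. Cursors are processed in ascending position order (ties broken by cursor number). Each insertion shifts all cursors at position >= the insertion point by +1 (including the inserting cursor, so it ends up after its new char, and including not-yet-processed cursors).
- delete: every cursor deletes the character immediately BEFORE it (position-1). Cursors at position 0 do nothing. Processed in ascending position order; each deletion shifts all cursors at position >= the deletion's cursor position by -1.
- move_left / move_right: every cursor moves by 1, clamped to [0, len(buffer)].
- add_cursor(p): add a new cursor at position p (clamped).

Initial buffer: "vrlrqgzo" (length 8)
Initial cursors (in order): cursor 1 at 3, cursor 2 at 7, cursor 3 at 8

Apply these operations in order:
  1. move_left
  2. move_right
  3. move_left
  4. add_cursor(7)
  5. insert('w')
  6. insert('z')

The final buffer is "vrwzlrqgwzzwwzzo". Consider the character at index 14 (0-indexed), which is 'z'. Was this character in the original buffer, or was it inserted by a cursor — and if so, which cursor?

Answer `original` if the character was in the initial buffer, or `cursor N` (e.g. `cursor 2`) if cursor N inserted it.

Answer: cursor 4

Derivation:
After op 1 (move_left): buffer="vrlrqgzo" (len 8), cursors c1@2 c2@6 c3@7, authorship ........
After op 2 (move_right): buffer="vrlrqgzo" (len 8), cursors c1@3 c2@7 c3@8, authorship ........
After op 3 (move_left): buffer="vrlrqgzo" (len 8), cursors c1@2 c2@6 c3@7, authorship ........
After op 4 (add_cursor(7)): buffer="vrlrqgzo" (len 8), cursors c1@2 c2@6 c3@7 c4@7, authorship ........
After op 5 (insert('w')): buffer="vrwlrqgwzwwo" (len 12), cursors c1@3 c2@8 c3@11 c4@11, authorship ..1....2.34.
After op 6 (insert('z')): buffer="vrwzlrqgwzzwwzzo" (len 16), cursors c1@4 c2@10 c3@15 c4@15, authorship ..11....22.3434.
Authorship (.=original, N=cursor N): . . 1 1 . . . . 2 2 . 3 4 3 4 .
Index 14: author = 4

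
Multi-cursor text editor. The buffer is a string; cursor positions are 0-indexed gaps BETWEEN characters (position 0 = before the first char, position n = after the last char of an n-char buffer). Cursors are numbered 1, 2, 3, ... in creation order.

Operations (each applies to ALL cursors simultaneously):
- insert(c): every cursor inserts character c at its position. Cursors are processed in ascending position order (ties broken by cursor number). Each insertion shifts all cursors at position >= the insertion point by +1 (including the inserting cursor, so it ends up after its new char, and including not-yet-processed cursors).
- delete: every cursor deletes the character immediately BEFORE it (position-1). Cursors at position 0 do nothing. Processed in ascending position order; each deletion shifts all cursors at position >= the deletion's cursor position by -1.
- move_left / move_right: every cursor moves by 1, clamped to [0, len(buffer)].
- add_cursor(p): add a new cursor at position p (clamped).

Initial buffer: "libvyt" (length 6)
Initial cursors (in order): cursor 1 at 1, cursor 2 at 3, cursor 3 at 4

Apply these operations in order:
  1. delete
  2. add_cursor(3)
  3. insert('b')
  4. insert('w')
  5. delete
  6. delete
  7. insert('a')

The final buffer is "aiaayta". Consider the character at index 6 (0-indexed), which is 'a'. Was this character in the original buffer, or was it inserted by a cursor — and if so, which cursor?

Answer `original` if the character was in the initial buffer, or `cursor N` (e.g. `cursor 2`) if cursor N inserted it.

Answer: cursor 4

Derivation:
After op 1 (delete): buffer="iyt" (len 3), cursors c1@0 c2@1 c3@1, authorship ...
After op 2 (add_cursor(3)): buffer="iyt" (len 3), cursors c1@0 c2@1 c3@1 c4@3, authorship ...
After op 3 (insert('b')): buffer="bibbytb" (len 7), cursors c1@1 c2@4 c3@4 c4@7, authorship 1.23..4
After op 4 (insert('w')): buffer="bwibbwwytbw" (len 11), cursors c1@2 c2@7 c3@7 c4@11, authorship 11.2323..44
After op 5 (delete): buffer="bibbytb" (len 7), cursors c1@1 c2@4 c3@4 c4@7, authorship 1.23..4
After op 6 (delete): buffer="iyt" (len 3), cursors c1@0 c2@1 c3@1 c4@3, authorship ...
After op 7 (insert('a')): buffer="aiaayta" (len 7), cursors c1@1 c2@4 c3@4 c4@7, authorship 1.23..4
Authorship (.=original, N=cursor N): 1 . 2 3 . . 4
Index 6: author = 4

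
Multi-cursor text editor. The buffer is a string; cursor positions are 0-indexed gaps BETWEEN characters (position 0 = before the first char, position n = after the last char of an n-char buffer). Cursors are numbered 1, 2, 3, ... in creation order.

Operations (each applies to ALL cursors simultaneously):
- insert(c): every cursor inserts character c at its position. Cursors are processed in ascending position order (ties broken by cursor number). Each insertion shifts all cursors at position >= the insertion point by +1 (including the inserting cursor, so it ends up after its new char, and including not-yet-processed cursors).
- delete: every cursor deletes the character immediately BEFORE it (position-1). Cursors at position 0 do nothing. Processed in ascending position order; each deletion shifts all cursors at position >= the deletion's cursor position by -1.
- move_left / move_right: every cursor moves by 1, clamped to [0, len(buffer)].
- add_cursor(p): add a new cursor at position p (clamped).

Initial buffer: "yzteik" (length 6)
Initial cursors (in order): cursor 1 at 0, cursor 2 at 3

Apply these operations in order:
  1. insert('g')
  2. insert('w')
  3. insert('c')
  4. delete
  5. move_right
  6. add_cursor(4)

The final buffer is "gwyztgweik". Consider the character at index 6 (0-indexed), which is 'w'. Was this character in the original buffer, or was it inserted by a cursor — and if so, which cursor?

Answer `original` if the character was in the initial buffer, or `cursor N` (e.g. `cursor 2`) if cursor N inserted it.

Answer: cursor 2

Derivation:
After op 1 (insert('g')): buffer="gyztgeik" (len 8), cursors c1@1 c2@5, authorship 1...2...
After op 2 (insert('w')): buffer="gwyztgweik" (len 10), cursors c1@2 c2@7, authorship 11...22...
After op 3 (insert('c')): buffer="gwcyztgwceik" (len 12), cursors c1@3 c2@9, authorship 111...222...
After op 4 (delete): buffer="gwyztgweik" (len 10), cursors c1@2 c2@7, authorship 11...22...
After op 5 (move_right): buffer="gwyztgweik" (len 10), cursors c1@3 c2@8, authorship 11...22...
After op 6 (add_cursor(4)): buffer="gwyztgweik" (len 10), cursors c1@3 c3@4 c2@8, authorship 11...22...
Authorship (.=original, N=cursor N): 1 1 . . . 2 2 . . .
Index 6: author = 2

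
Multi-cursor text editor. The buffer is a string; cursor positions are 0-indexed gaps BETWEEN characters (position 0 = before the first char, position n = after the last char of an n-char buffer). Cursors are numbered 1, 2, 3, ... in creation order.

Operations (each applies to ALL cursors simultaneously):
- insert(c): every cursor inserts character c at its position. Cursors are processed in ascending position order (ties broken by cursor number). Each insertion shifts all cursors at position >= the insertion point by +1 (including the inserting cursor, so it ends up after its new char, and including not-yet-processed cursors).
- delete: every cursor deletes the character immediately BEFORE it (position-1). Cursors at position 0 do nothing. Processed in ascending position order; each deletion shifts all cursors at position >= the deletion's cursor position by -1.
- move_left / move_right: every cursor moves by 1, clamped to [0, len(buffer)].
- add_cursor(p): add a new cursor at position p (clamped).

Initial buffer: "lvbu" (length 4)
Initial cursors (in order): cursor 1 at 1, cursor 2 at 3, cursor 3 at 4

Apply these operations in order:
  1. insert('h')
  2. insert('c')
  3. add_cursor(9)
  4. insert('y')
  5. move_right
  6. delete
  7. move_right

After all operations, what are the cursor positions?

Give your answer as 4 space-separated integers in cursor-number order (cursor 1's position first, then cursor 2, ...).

After op 1 (insert('h')): buffer="lhvbhuh" (len 7), cursors c1@2 c2@5 c3@7, authorship .1..2.3
After op 2 (insert('c')): buffer="lhcvbhcuhc" (len 10), cursors c1@3 c2@7 c3@10, authorship .11..22.33
After op 3 (add_cursor(9)): buffer="lhcvbhcuhc" (len 10), cursors c1@3 c2@7 c4@9 c3@10, authorship .11..22.33
After op 4 (insert('y')): buffer="lhcyvbhcyuhycy" (len 14), cursors c1@4 c2@9 c4@12 c3@14, authorship .111..222.3433
After op 5 (move_right): buffer="lhcyvbhcyuhycy" (len 14), cursors c1@5 c2@10 c4@13 c3@14, authorship .111..222.3433
After op 6 (delete): buffer="lhcybhcyhy" (len 10), cursors c1@4 c2@8 c3@10 c4@10, authorship .111.22234
After op 7 (move_right): buffer="lhcybhcyhy" (len 10), cursors c1@5 c2@9 c3@10 c4@10, authorship .111.22234

Answer: 5 9 10 10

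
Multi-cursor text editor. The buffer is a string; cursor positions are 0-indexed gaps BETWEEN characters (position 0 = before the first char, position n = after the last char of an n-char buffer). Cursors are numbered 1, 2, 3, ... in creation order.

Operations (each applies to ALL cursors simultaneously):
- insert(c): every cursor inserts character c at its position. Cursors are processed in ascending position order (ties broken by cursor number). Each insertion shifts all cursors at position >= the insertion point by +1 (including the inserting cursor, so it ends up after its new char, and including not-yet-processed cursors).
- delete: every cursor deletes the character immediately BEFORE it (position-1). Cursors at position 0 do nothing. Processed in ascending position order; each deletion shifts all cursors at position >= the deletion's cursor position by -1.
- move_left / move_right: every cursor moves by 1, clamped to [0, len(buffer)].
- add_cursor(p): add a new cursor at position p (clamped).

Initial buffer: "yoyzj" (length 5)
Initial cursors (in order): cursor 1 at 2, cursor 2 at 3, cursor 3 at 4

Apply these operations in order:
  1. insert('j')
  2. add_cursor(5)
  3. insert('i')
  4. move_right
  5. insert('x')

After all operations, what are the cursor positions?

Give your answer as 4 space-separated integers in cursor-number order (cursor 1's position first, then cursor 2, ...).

After op 1 (insert('j')): buffer="yojyjzjj" (len 8), cursors c1@3 c2@5 c3@7, authorship ..1.2.3.
After op 2 (add_cursor(5)): buffer="yojyjzjj" (len 8), cursors c1@3 c2@5 c4@5 c3@7, authorship ..1.2.3.
After op 3 (insert('i')): buffer="yojiyjiizjij" (len 12), cursors c1@4 c2@8 c4@8 c3@11, authorship ..11.224.33.
After op 4 (move_right): buffer="yojiyjiizjij" (len 12), cursors c1@5 c2@9 c4@9 c3@12, authorship ..11.224.33.
After op 5 (insert('x')): buffer="yojiyxjiizxxjijx" (len 16), cursors c1@6 c2@12 c4@12 c3@16, authorship ..11.1224.2433.3

Answer: 6 12 16 12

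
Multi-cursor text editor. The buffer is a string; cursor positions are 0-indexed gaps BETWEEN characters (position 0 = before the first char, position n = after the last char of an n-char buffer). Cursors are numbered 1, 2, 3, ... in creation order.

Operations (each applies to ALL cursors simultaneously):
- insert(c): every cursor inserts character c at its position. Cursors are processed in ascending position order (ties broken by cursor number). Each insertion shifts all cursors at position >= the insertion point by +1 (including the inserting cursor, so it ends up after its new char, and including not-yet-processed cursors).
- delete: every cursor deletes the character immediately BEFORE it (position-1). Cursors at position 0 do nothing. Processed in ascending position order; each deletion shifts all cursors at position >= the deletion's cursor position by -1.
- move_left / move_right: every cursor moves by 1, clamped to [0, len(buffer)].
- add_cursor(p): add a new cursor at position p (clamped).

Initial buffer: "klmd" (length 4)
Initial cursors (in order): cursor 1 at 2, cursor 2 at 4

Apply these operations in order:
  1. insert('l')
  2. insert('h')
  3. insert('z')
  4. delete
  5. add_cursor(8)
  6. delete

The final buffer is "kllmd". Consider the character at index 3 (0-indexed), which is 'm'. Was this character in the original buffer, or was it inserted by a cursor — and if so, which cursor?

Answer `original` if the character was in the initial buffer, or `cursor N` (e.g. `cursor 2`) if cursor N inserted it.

Answer: original

Derivation:
After op 1 (insert('l')): buffer="kllmdl" (len 6), cursors c1@3 c2@6, authorship ..1..2
After op 2 (insert('h')): buffer="kllhmdlh" (len 8), cursors c1@4 c2@8, authorship ..11..22
After op 3 (insert('z')): buffer="kllhzmdlhz" (len 10), cursors c1@5 c2@10, authorship ..111..222
After op 4 (delete): buffer="kllhmdlh" (len 8), cursors c1@4 c2@8, authorship ..11..22
After op 5 (add_cursor(8)): buffer="kllhmdlh" (len 8), cursors c1@4 c2@8 c3@8, authorship ..11..22
After op 6 (delete): buffer="kllmd" (len 5), cursors c1@3 c2@5 c3@5, authorship ..1..
Authorship (.=original, N=cursor N): . . 1 . .
Index 3: author = original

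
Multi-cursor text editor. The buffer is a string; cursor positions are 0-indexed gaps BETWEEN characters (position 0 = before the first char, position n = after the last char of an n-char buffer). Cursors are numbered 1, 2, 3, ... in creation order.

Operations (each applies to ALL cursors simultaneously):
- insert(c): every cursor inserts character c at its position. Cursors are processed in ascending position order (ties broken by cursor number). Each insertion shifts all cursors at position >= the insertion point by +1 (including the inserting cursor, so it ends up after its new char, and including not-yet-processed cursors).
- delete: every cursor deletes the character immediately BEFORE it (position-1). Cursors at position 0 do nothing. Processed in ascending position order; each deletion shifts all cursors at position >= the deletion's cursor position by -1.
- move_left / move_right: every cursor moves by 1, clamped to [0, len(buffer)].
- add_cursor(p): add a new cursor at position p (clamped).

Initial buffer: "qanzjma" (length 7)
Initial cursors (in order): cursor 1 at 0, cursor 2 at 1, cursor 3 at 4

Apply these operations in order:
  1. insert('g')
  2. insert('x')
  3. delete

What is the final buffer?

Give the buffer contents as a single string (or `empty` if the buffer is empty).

Answer: gqganzgjma

Derivation:
After op 1 (insert('g')): buffer="gqganzgjma" (len 10), cursors c1@1 c2@3 c3@7, authorship 1.2...3...
After op 2 (insert('x')): buffer="gxqgxanzgxjma" (len 13), cursors c1@2 c2@5 c3@10, authorship 11.22...33...
After op 3 (delete): buffer="gqganzgjma" (len 10), cursors c1@1 c2@3 c3@7, authorship 1.2...3...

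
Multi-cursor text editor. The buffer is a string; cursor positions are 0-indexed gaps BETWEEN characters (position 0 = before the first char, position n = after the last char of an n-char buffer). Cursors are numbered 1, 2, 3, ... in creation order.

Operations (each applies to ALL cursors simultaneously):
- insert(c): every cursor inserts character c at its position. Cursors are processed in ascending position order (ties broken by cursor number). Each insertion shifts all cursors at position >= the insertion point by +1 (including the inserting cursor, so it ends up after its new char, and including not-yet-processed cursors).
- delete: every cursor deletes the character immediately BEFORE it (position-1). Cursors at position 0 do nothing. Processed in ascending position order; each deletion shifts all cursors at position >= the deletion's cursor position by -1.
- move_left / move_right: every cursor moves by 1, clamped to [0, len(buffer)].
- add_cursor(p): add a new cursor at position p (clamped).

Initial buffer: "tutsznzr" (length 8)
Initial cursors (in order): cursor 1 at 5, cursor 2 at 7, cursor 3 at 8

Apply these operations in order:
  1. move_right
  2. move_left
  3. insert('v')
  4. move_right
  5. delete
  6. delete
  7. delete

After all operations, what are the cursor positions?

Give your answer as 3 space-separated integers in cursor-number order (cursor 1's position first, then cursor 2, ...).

Answer: 2 2 2

Derivation:
After op 1 (move_right): buffer="tutsznzr" (len 8), cursors c1@6 c2@8 c3@8, authorship ........
After op 2 (move_left): buffer="tutsznzr" (len 8), cursors c1@5 c2@7 c3@7, authorship ........
After op 3 (insert('v')): buffer="tutszvnzvvr" (len 11), cursors c1@6 c2@10 c3@10, authorship .....1..23.
After op 4 (move_right): buffer="tutszvnzvvr" (len 11), cursors c1@7 c2@11 c3@11, authorship .....1..23.
After op 5 (delete): buffer="tutszvzv" (len 8), cursors c1@6 c2@8 c3@8, authorship .....1.2
After op 6 (delete): buffer="tutsz" (len 5), cursors c1@5 c2@5 c3@5, authorship .....
After op 7 (delete): buffer="tu" (len 2), cursors c1@2 c2@2 c3@2, authorship ..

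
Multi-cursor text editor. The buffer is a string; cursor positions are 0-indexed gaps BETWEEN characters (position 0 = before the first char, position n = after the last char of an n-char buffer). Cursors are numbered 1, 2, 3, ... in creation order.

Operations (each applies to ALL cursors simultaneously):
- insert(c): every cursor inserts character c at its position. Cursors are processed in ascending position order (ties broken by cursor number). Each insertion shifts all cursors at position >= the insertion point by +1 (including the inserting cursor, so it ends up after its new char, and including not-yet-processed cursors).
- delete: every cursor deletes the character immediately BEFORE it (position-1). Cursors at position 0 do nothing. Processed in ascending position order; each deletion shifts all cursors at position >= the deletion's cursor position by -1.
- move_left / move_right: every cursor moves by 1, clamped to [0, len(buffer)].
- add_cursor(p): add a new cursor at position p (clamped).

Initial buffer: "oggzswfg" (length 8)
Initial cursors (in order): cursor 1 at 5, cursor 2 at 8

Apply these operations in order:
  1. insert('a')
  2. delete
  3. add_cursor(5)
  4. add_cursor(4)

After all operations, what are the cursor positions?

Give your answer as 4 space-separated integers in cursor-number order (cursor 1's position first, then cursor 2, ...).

Answer: 5 8 5 4

Derivation:
After op 1 (insert('a')): buffer="oggzsawfga" (len 10), cursors c1@6 c2@10, authorship .....1...2
After op 2 (delete): buffer="oggzswfg" (len 8), cursors c1@5 c2@8, authorship ........
After op 3 (add_cursor(5)): buffer="oggzswfg" (len 8), cursors c1@5 c3@5 c2@8, authorship ........
After op 4 (add_cursor(4)): buffer="oggzswfg" (len 8), cursors c4@4 c1@5 c3@5 c2@8, authorship ........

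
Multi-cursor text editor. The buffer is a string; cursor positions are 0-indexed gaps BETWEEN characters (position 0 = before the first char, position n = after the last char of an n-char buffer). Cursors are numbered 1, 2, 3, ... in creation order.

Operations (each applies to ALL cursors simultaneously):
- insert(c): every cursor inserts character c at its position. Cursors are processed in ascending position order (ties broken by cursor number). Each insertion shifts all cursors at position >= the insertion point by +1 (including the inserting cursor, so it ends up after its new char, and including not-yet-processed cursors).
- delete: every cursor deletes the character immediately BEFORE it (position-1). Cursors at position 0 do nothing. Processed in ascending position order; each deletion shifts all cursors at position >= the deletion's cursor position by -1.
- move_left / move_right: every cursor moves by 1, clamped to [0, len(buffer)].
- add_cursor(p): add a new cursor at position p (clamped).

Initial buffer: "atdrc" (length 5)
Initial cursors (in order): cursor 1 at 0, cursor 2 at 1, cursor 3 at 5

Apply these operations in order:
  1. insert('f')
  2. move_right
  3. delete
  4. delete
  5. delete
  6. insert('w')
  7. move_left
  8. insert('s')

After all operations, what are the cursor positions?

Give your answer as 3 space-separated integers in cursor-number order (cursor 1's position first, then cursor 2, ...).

Answer: 3 3 6

Derivation:
After op 1 (insert('f')): buffer="faftdrcf" (len 8), cursors c1@1 c2@3 c3@8, authorship 1.2....3
After op 2 (move_right): buffer="faftdrcf" (len 8), cursors c1@2 c2@4 c3@8, authorship 1.2....3
After op 3 (delete): buffer="ffdrc" (len 5), cursors c1@1 c2@2 c3@5, authorship 12...
After op 4 (delete): buffer="dr" (len 2), cursors c1@0 c2@0 c3@2, authorship ..
After op 5 (delete): buffer="d" (len 1), cursors c1@0 c2@0 c3@1, authorship .
After op 6 (insert('w')): buffer="wwdw" (len 4), cursors c1@2 c2@2 c3@4, authorship 12.3
After op 7 (move_left): buffer="wwdw" (len 4), cursors c1@1 c2@1 c3@3, authorship 12.3
After op 8 (insert('s')): buffer="wsswdsw" (len 7), cursors c1@3 c2@3 c3@6, authorship 1122.33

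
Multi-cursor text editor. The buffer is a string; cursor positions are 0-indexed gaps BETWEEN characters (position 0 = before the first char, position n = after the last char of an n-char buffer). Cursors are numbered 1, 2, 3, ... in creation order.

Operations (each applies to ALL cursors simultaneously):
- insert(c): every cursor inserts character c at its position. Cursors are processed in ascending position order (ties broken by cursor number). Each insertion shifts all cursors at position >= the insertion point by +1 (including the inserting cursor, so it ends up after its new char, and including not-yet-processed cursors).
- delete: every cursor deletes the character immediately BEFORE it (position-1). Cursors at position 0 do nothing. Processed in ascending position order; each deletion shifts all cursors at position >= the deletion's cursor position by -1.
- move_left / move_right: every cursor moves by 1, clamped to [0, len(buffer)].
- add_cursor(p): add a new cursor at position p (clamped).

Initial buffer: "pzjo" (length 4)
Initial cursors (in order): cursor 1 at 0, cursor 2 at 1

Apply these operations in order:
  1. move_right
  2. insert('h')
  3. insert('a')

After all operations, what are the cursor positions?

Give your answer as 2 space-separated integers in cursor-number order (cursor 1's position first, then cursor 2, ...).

After op 1 (move_right): buffer="pzjo" (len 4), cursors c1@1 c2@2, authorship ....
After op 2 (insert('h')): buffer="phzhjo" (len 6), cursors c1@2 c2@4, authorship .1.2..
After op 3 (insert('a')): buffer="phazhajo" (len 8), cursors c1@3 c2@6, authorship .11.22..

Answer: 3 6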